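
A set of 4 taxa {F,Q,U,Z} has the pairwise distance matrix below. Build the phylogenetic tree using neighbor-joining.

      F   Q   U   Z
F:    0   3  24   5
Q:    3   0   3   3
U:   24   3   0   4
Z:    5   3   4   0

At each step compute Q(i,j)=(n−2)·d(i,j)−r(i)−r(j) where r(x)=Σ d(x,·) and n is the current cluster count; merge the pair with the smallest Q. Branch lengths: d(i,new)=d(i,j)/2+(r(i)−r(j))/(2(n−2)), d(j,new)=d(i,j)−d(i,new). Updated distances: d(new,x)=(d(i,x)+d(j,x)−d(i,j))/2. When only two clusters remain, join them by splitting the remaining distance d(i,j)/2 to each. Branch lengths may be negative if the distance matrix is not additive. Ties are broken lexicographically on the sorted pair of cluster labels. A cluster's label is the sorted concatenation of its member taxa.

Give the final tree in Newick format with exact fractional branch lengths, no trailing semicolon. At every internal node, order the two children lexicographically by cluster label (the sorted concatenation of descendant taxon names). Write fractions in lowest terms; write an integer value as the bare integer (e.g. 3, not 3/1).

1. join F+Q (d=3, Q=-35) ⇒ FQ; edges |F|=29/4, |Q|=-17/4
  updated: d(FQ,U)=12, d(FQ,Z)=5/2
2. join FQ+U (d=12, Q=-37/2) ⇒ FQU; edges |FQ|=21/4, |U|=27/4
  updated: d(FQU,Z)=-11/4
3. join FQU+Z (d=-11/4) ⇒ FQUZ; edges |FQU|=-11/8, |Z|=-11/8
final tree: (((F:29/4,Q:-17/4):21/4,U:27/4):-11/8,Z:-11/8)
total length: 49/4

(((F:29/4,Q:-17/4):21/4,U:27/4):-11/8,Z:-11/8)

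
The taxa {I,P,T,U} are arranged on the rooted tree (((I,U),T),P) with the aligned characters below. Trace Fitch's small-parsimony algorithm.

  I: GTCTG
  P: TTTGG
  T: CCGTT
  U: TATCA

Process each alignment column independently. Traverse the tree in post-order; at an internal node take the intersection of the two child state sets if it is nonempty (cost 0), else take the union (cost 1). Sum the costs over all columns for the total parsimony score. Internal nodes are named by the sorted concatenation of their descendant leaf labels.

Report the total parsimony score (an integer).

10

site 0, node IU: I={G} ∪ U={T} → {G,T} (+1)
site 0, node ITU: IU={G,T} ∪ T={C} → {C,G,T} (+1)
site 0, node IPTU: ITU={C,G,T} ∩ P={T} → {T} (+0)
site 1, node IU: I={T} ∪ U={A} → {A,T} (+1)
site 1, node ITU: IU={A,T} ∪ T={C} → {A,C,T} (+1)
site 1, node IPTU: ITU={A,C,T} ∩ P={T} → {T} (+0)
site 2, node IU: I={C} ∪ U={T} → {C,T} (+1)
site 2, node ITU: IU={C,T} ∪ T={G} → {C,G,T} (+1)
site 2, node IPTU: ITU={C,G,T} ∩ P={T} → {T} (+0)
site 3, node IU: I={T} ∪ U={C} → {C,T} (+1)
site 3, node ITU: IU={C,T} ∩ T={T} → {T} (+0)
site 3, node IPTU: ITU={T} ∪ P={G} → {G,T} (+1)
site 4, node IU: I={G} ∪ U={A} → {A,G} (+1)
site 4, node ITU: IU={A,G} ∪ T={T} → {A,G,T} (+1)
site 4, node IPTU: ITU={A,G,T} ∩ P={G} → {G} (+0)
per-site changes: [2, 2, 2, 2, 2]; total = 10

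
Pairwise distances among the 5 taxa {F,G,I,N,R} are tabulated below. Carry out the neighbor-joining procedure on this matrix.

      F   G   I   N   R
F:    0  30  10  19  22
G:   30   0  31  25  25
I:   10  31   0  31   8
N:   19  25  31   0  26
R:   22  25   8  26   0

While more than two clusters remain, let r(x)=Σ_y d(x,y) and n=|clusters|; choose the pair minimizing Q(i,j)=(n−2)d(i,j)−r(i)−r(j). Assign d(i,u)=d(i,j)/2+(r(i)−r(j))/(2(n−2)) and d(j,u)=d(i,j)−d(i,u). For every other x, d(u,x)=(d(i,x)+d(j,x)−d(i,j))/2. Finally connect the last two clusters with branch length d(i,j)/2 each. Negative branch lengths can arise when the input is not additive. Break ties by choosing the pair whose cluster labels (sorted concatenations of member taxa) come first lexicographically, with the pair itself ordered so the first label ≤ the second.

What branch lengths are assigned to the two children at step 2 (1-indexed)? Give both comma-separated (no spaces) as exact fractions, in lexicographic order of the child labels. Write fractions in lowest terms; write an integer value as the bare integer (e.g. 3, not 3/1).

49/8,47/8

1. join G+N (d=25, Q=-137) ⇒ GN; edges |G|=85/6, |N|=65/6
  updated: d(F,GN)=12, d(GN,I)=37/2, d(GN,R)=13
2. join F+GN (d=12, Q=-127/2) ⇒ FGN; edges |F|=49/8, |GN|=47/8
  updated: d(FGN,I)=33/4, d(FGN,R)=23/2
3. join FGN+I (d=33/4, Q=-111/4) ⇒ FGIN; edges |FGN|=47/8, |I|=19/8
  updated: d(FGIN,R)=45/8
4. join FGIN+R (d=45/8) ⇒ FGINR; edges |FGIN|=45/16, |R|=45/16
final tree: (((F:49/8,(G:85/6,N:65/6):47/8):47/8,I:19/8):45/16,R:45/16)
total length: 407/8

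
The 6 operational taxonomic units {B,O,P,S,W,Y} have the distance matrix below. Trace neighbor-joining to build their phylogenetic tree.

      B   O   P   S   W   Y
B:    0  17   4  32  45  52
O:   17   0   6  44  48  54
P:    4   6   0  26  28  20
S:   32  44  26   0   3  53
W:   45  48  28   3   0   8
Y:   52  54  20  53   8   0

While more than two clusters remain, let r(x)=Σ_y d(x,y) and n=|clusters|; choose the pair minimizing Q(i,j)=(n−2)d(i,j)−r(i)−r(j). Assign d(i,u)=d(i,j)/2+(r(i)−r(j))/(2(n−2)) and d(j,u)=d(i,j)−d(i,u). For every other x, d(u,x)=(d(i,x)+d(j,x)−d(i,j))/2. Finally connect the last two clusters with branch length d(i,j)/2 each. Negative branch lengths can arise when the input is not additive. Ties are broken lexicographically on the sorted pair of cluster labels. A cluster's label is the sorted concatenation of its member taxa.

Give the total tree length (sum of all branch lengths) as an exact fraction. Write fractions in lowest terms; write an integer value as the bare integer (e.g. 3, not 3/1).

1015/16

step 1: merge (W,Y) at d=8, Q=-287; branch lengths W→-23/8, Y→87/8; new cluster WY
  updated: d(B,WY)=89/2, d(O,WY)=47, d(P,WY)=20, d(S,WY)=24
step 2: merge (S,WY) at d=24, Q=-379/2; branch lengths S→125/12, WY→163/12; new cluster SWY
  updated: d(B,SWY)=105/4, d(O,SWY)=67/2, d(P,SWY)=11
step 3: merge (B,O) at d=17, Q=-279/4; branch lengths B→99/16, O→173/16; new cluster BO
  updated: d(BO,P)=-7/2, d(BO,SWY)=171/8
step 4: merge (BO,P) at d=-7/2, Q=-231/8; branch lengths BO→55/16, P→-111/16; new cluster BOP
  updated: d(BOP,SWY)=287/16
step 5: merge (BOP,SWY) at d=287/16; branch lengths BOP→287/32, SWY→287/32; new cluster BOPSWY
final tree: (((B:99/16,O:173/16):55/16,P:-111/16):287/32,(S:125/12,(W:-23/8,Y:87/8):163/12):287/32)
total length: 1015/16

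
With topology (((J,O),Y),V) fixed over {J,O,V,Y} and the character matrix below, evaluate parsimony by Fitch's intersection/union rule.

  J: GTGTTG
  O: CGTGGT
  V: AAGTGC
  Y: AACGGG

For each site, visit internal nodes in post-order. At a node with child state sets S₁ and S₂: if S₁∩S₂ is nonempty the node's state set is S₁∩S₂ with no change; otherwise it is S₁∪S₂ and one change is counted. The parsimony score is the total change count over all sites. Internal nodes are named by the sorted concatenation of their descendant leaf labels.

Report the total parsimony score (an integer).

11

JO@0: {G} ∪ {C} = {C,G} (union, +1)
JOY@0: {C,G} ∪ {A} = {A,C,G} (union, +1)
JOVY@0: {A,C,G} ∩ {A} = {A} (intersection, +0)
JO@1: {T} ∪ {G} = {G,T} (union, +1)
JOY@1: {G,T} ∪ {A} = {A,G,T} (union, +1)
JOVY@1: {A,G,T} ∩ {A} = {A} (intersection, +0)
JO@2: {G} ∪ {T} = {G,T} (union, +1)
JOY@2: {G,T} ∪ {C} = {C,G,T} (union, +1)
JOVY@2: {C,G,T} ∩ {G} = {G} (intersection, +0)
JO@3: {T} ∪ {G} = {G,T} (union, +1)
JOY@3: {G,T} ∩ {G} = {G} (intersection, +0)
JOVY@3: {G} ∪ {T} = {G,T} (union, +1)
JO@4: {T} ∪ {G} = {G,T} (union, +1)
JOY@4: {G,T} ∩ {G} = {G} (intersection, +0)
JOVY@4: {G} ∩ {G} = {G} (intersection, +0)
JO@5: {G} ∪ {T} = {G,T} (union, +1)
JOY@5: {G,T} ∩ {G} = {G} (intersection, +0)
JOVY@5: {G} ∪ {C} = {C,G} (union, +1)
per-site changes: [2, 2, 2, 2, 1, 2]; total = 11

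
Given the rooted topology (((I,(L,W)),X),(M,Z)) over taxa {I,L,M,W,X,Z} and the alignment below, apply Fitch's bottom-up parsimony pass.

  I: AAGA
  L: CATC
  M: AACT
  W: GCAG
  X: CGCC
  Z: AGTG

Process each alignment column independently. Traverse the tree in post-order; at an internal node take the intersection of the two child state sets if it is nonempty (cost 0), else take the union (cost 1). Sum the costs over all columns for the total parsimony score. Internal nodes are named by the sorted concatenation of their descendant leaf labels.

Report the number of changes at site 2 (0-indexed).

[col 0] LW: children L:{C}, W:{G} ∪→ {C,G}; cost 1
[col 0] ILW: children I:{A}, LW:{C,G} ∪→ {A,C,G}; cost 1
[col 0] ILWX: children ILW:{A,C,G}, X:{C} ∩→ {C}; cost 0
[col 0] MZ: children M:{A}, Z:{A} ∩→ {A}; cost 0
[col 0] ILMWXZ: children ILWX:{C}, MZ:{A} ∪→ {A,C}; cost 1
[col 1] LW: children L:{A}, W:{C} ∪→ {A,C}; cost 1
[col 1] ILW: children I:{A}, LW:{A,C} ∩→ {A}; cost 0
[col 1] ILWX: children ILW:{A}, X:{G} ∪→ {A,G}; cost 1
[col 1] MZ: children M:{A}, Z:{G} ∪→ {A,G}; cost 1
[col 1] ILMWXZ: children ILWX:{A,G}, MZ:{A,G} ∩→ {A,G}; cost 0
[col 2] LW: children L:{T}, W:{A} ∪→ {A,T}; cost 1
[col 2] ILW: children I:{G}, LW:{A,T} ∪→ {A,G,T}; cost 1
[col 2] ILWX: children ILW:{A,G,T}, X:{C} ∪→ {A,C,G,T}; cost 1
[col 2] MZ: children M:{C}, Z:{T} ∪→ {C,T}; cost 1
[col 2] ILMWXZ: children ILWX:{A,C,G,T}, MZ:{C,T} ∩→ {C,T}; cost 0
[col 3] LW: children L:{C}, W:{G} ∪→ {C,G}; cost 1
[col 3] ILW: children I:{A}, LW:{C,G} ∪→ {A,C,G}; cost 1
[col 3] ILWX: children ILW:{A,C,G}, X:{C} ∩→ {C}; cost 0
[col 3] MZ: children M:{T}, Z:{G} ∪→ {G,T}; cost 1
[col 3] ILMWXZ: children ILWX:{C}, MZ:{G,T} ∪→ {C,G,T}; cost 1
per-site changes: [3, 3, 4, 4]; total = 14

4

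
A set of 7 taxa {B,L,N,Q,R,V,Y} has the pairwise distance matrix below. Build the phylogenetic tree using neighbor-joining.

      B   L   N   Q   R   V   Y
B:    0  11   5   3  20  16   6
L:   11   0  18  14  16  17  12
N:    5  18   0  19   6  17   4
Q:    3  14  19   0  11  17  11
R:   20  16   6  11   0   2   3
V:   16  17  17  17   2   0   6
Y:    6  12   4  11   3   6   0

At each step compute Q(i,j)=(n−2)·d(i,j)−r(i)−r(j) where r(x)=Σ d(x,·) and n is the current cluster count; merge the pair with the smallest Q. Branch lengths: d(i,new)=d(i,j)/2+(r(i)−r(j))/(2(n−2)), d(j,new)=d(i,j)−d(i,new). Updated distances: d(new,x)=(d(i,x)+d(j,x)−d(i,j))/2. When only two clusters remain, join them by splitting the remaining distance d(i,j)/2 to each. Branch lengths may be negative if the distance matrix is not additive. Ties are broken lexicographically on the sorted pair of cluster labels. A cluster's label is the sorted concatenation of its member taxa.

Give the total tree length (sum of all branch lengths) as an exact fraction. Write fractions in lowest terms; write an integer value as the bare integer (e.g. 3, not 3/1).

29

1. join R+V (d=2, Q=-123) ⇒ RV; edges |R|=-7/10, |V|=27/10
  updated: d(B,RV)=17, d(L,RV)=31/2, d(N,RV)=21/2, d(Q,RV)=13, d(RV,Y)=7/2
2. join B+Q (d=3, Q=-90) ⇒ BQ; edges |B|=-3/4, |Q|=15/4
  updated: d(BQ,L)=11, d(BQ,N)=21/2, d(BQ,RV)=27/2, d(BQ,Y)=7
3. join BQ+L (d=11, Q=-131/2) ⇒ BLQ; edges |BQ|=37/12, |L|=95/12
  updated: d(BLQ,N)=35/4, d(BLQ,RV)=9, d(BLQ,Y)=4
4. join BLQ+N (d=35/4, Q=-55/2) ⇒ BLNQ; edges |BLQ|=4, |N|=19/4
  updated: d(BLNQ,RV)=43/8, d(BLNQ,Y)=-3/8
5. join BLNQ+RV (d=43/8, Q=-17/2) ⇒ BLNQRV; edges |BLNQ|=3/4, |RV|=37/8
  updated: d(BLNQRV,Y)=-9/8
6. join BLNQRV+Y (d=-9/8) ⇒ BLNQRVY; edges |BLNQRV|=-9/16, |Y|=-9/16
final tree: (((((B:-3/4,Q:15/4):37/12,L:95/12):4,N:19/4):3/4,(R:-7/10,V:27/10):37/8):-9/16,Y:-9/16)
total length: 29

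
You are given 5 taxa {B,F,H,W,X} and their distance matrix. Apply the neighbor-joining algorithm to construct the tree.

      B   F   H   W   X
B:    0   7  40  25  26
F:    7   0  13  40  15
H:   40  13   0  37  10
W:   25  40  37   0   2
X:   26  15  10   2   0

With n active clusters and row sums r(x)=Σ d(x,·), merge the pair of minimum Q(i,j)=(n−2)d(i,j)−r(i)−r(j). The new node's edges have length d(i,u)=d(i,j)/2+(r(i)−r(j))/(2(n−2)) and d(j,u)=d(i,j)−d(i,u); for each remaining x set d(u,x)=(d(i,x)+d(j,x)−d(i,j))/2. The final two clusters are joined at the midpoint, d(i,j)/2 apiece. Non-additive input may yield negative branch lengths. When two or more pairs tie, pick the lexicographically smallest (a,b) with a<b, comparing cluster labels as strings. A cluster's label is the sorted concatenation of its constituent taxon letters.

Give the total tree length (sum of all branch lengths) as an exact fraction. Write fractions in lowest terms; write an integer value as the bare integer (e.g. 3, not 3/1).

1. join B+F (d=7, Q=-152) ⇒ BF; edges |B|=22/3, |F|=-1/3
  updated: d(BF,H)=23, d(BF,W)=29, d(BF,X)=17
2. join BF+H (d=23, Q=-93) ⇒ BFH; edges |BF|=45/4, |H|=47/4
  updated: d(BFH,W)=43/2, d(BFH,X)=2
3. join BFH+W (d=43/2, Q=-51/2) ⇒ BFHW; edges |BFH|=43/4, |W|=43/4
  updated: d(BFHW,X)=-35/4
4. join BFHW+X (d=-35/4) ⇒ BFHWX; edges |BFHW|=-35/8, |X|=-35/8
final tree: ((((B:22/3,F:-1/3):45/4,H:47/4):43/4,W:43/4):-35/8,X:-35/8)
total length: 171/4

171/4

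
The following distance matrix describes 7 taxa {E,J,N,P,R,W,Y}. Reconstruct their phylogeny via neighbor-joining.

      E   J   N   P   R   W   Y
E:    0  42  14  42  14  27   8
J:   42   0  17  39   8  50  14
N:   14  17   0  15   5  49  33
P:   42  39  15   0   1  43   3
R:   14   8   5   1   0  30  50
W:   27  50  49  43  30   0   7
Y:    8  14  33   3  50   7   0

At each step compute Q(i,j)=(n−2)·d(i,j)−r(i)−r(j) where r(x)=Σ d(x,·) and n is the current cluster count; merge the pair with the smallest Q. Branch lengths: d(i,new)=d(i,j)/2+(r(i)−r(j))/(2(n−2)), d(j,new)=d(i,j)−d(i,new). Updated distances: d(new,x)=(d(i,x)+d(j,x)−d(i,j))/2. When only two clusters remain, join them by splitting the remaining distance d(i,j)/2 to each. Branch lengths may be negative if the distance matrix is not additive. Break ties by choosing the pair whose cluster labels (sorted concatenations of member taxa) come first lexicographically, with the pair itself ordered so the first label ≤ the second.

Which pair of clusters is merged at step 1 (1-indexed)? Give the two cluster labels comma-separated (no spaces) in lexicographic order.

step 1: merge (W,Y) at d=7, Q=-286; branch lengths W→63/5, Y→-28/5; new cluster WY
  updated: d(E,WY)=14, d(J,WY)=57/2, d(N,WY)=75/2, d(P,WY)=39/2, d(R,WY)=73/2
step 2: merge (E,WY) at d=14, Q=-206; branch lengths E→23/4, WY→33/4; new cluster EWY
  updated: d(EWY,J)=113/4, d(EWY,N)=75/4, d(EWY,P)=95/4, d(EWY,R)=73/4
step 3: merge (P,R) at d=1, Q=-108; branch lengths P→33/4, R→-29/4; new cluster PR
  updated: d(EWY,PR)=41/2, d(J,PR)=23, d(N,PR)=19/2
step 4: merge (EWY,PR) at d=41/2, Q=-159/2; branch lengths EWY→111/8, PR→53/8; new cluster EPRWY
  updated: d(EPRWY,J)=123/8, d(EPRWY,N)=31/8
step 5: merge (EPRWY,J) at d=123/8, Q=-145/4; branch lengths EPRWY→9/8, J→57/4; new cluster EJPRWY
  updated: d(EJPRWY,N)=11/4
step 6: merge (EJPRWY,N) at d=11/4; branch lengths EJPRWY→11/8, N→11/8; new cluster EJNPRWY
final tree: ((((E:23/4,(W:63/5,Y:-28/5):33/4):111/8,(P:33/4,R:-29/4):53/8):9/8,J:57/4):11/8,N:11/8)
total length: 485/8

W,Y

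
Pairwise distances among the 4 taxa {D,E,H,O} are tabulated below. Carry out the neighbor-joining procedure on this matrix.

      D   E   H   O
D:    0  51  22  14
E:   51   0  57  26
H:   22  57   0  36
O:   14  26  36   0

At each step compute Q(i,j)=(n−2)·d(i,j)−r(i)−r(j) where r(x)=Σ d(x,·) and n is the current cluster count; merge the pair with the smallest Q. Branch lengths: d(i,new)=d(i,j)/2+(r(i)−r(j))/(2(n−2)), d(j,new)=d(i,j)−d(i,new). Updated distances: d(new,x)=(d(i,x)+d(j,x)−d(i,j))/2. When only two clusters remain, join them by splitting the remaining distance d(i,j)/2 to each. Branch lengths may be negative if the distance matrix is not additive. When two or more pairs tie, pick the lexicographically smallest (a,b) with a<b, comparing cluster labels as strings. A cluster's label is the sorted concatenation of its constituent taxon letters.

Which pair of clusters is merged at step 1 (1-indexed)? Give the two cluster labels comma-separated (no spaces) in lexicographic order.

D,H

step 1: merge (D,H) at d=22, Q=-158; branch lengths D→4, H→18; new cluster DH
  updated: d(DH,E)=43, d(DH,O)=14
step 2: merge (DH,E) at d=43, Q=-83; branch lengths DH→31/2, E→55/2; new cluster DEH
  updated: d(DEH,O)=-3/2
step 3: merge (DEH,O) at d=-3/2; branch lengths DEH→-3/4, O→-3/4; new cluster DEHO
final tree: (((D:4,H:18):31/2,E:55/2):-3/4,O:-3/4)
total length: 127/2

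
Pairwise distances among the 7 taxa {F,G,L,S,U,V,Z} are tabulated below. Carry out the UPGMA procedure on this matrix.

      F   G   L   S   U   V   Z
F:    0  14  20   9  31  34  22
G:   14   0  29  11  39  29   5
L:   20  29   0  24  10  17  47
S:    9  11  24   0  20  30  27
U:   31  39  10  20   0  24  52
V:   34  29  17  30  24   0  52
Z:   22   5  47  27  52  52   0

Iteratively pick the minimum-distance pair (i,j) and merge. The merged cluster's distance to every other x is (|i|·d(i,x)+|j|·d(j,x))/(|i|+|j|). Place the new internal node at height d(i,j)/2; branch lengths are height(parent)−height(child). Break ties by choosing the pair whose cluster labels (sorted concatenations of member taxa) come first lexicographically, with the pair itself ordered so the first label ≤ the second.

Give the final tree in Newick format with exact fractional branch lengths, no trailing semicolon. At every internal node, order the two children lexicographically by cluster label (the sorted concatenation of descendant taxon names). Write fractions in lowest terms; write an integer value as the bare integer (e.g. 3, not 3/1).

(((F:9/2,S:9/2):19/4,(G:5/2,Z:5/2):27/4):185/24,((L:5,U:5):21/4,V:41/4):161/24)

iteration 1: select G,Z (d=5); attach at lengths (5/2, 5/2); label the merged cluster GZ
  updated: d(F,GZ)=18, d(GZ,L)=38, d(GZ,S)=19, d(GZ,U)=91/2, d(GZ,V)=81/2
iteration 2: select F,S (d=9); attach at lengths (9/2, 9/2); label the merged cluster FS
  updated: d(FS,GZ)=37/2, d(FS,L)=22, d(FS,U)=51/2, d(FS,V)=32
iteration 3: select L,U (d=10); attach at lengths (5, 5); label the merged cluster LU
  updated: d(FS,LU)=95/4, d(GZ,LU)=167/4, d(LU,V)=41/2
iteration 4: select FS,GZ (d=37/2); attach at lengths (19/4, 27/4); label the merged cluster FGSZ
  updated: d(FGSZ,LU)=131/4, d(FGSZ,V)=145/4
iteration 5: select LU,V (d=41/2); attach at lengths (21/4, 41/4); label the merged cluster LUV
  updated: d(FGSZ,LUV)=407/12
iteration 6: select FGSZ,LUV (d=407/12); attach at lengths (185/24, 161/24); label the merged cluster FGLSUVZ
final tree: (((F:9/2,S:9/2):19/4,(G:5/2,Z:5/2):27/4):185/24,((L:5,U:5):21/4,V:41/4):161/24)
total length: 785/12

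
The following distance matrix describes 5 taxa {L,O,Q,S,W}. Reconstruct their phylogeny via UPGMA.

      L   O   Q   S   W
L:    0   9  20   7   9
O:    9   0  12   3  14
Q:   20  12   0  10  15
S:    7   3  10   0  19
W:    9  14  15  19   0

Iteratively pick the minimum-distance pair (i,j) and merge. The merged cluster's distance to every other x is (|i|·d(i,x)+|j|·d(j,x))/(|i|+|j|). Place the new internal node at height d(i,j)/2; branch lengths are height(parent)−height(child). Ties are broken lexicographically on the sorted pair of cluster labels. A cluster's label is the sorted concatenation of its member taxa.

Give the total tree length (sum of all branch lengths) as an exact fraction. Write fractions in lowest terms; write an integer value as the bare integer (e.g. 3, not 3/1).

107/4

step 1: merge (O,S) at d=3; branch lengths O→3/2, S→3/2; new cluster OS
  updated: d(L,OS)=8, d(OS,Q)=11, d(OS,W)=33/2
step 2: merge (L,OS) at d=8; branch lengths L→4, OS→5/2; new cluster LOS
  updated: d(LOS,Q)=14, d(LOS,W)=14
step 3: merge (LOS,Q) at d=14; branch lengths LOS→3, Q→7; new cluster LOQS
  updated: d(LOQS,W)=57/4
step 4: merge (LOQS,W) at d=57/4; branch lengths LOQS→1/8, W→57/8; new cluster LOQSW
final tree: (((L:4,(O:3/2,S:3/2):5/2):3,Q:7):1/8,W:57/8)
total length: 107/4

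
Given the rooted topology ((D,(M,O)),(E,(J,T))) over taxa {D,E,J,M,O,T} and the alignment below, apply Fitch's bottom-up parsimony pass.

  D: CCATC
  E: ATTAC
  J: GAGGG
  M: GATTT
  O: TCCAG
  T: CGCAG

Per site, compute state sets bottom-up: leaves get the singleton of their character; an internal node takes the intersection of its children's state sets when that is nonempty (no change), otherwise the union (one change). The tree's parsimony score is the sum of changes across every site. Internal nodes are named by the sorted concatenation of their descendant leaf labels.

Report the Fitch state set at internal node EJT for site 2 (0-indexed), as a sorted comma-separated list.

C,G,T

[col 0] MO: children M:{G}, O:{T} ∪→ {G,T}; cost 1
[col 0] DMO: children D:{C}, MO:{G,T} ∪→ {C,G,T}; cost 1
[col 0] JT: children J:{G}, T:{C} ∪→ {C,G}; cost 1
[col 0] EJT: children E:{A}, JT:{C,G} ∪→ {A,C,G}; cost 1
[col 0] DEJMOT: children DMO:{C,G,T}, EJT:{A,C,G} ∩→ {C,G}; cost 0
[col 1] MO: children M:{A}, O:{C} ∪→ {A,C}; cost 1
[col 1] DMO: children D:{C}, MO:{A,C} ∩→ {C}; cost 0
[col 1] JT: children J:{A}, T:{G} ∪→ {A,G}; cost 1
[col 1] EJT: children E:{T}, JT:{A,G} ∪→ {A,G,T}; cost 1
[col 1] DEJMOT: children DMO:{C}, EJT:{A,G,T} ∪→ {A,C,G,T}; cost 1
[col 2] MO: children M:{T}, O:{C} ∪→ {C,T}; cost 1
[col 2] DMO: children D:{A}, MO:{C,T} ∪→ {A,C,T}; cost 1
[col 2] JT: children J:{G}, T:{C} ∪→ {C,G}; cost 1
[col 2] EJT: children E:{T}, JT:{C,G} ∪→ {C,G,T}; cost 1
[col 2] DEJMOT: children DMO:{A,C,T}, EJT:{C,G,T} ∩→ {C,T}; cost 0
[col 3] MO: children M:{T}, O:{A} ∪→ {A,T}; cost 1
[col 3] DMO: children D:{T}, MO:{A,T} ∩→ {T}; cost 0
[col 3] JT: children J:{G}, T:{A} ∪→ {A,G}; cost 1
[col 3] EJT: children E:{A}, JT:{A,G} ∩→ {A}; cost 0
[col 3] DEJMOT: children DMO:{T}, EJT:{A} ∪→ {A,T}; cost 1
[col 4] MO: children M:{T}, O:{G} ∪→ {G,T}; cost 1
[col 4] DMO: children D:{C}, MO:{G,T} ∪→ {C,G,T}; cost 1
[col 4] JT: children J:{G}, T:{G} ∩→ {G}; cost 0
[col 4] EJT: children E:{C}, JT:{G} ∪→ {C,G}; cost 1
[col 4] DEJMOT: children DMO:{C,G,T}, EJT:{C,G} ∩→ {C,G}; cost 0
per-site changes: [4, 4, 4, 3, 3]; total = 18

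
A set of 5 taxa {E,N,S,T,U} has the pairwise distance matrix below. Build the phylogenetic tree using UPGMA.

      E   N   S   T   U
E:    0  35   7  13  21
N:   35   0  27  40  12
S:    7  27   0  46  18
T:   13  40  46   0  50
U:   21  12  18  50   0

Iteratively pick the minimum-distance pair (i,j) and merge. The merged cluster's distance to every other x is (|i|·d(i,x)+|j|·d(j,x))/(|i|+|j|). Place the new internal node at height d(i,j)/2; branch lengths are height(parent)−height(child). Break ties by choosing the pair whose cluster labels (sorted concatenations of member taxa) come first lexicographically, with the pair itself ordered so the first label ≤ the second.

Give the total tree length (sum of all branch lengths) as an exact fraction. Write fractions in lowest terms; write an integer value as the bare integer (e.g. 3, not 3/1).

475/8

1. join E+S (d=7) ⇒ ES; edges |E|=7/2, |S|=7/2
  updated: d(ES,N)=31, d(ES,T)=59/2, d(ES,U)=39/2
2. join N+U (d=12) ⇒ NU; edges |N|=6, |U|=6
  updated: d(ES,NU)=101/4, d(NU,T)=45
3. join ES+NU (d=101/4) ⇒ ENSU; edges |ES|=73/8, |NU|=53/8
  updated: d(ENSU,T)=149/4
4. join ENSU+T (d=149/4) ⇒ ENSTU; edges |ENSU|=6, |T|=149/8
final tree: (((E:7/2,S:7/2):73/8,(N:6,U:6):53/8):6,T:149/8)
total length: 475/8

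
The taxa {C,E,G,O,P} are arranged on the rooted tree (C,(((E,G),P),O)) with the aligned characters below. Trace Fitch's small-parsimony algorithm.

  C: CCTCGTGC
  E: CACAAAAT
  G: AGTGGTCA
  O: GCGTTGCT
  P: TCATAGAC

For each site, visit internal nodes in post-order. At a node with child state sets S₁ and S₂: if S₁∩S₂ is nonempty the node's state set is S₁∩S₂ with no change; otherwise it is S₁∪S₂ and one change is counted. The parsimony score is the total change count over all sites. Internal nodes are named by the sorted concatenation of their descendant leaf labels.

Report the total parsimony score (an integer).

[col 0] EG: children E:{C}, G:{A} ∪→ {A,C}; cost 1
[col 0] EGP: children EG:{A,C}, P:{T} ∪→ {A,C,T}; cost 1
[col 0] EGOP: children EGP:{A,C,T}, O:{G} ∪→ {A,C,G,T}; cost 1
[col 0] CEGOP: children C:{C}, EGOP:{A,C,G,T} ∩→ {C}; cost 0
[col 1] EG: children E:{A}, G:{G} ∪→ {A,G}; cost 1
[col 1] EGP: children EG:{A,G}, P:{C} ∪→ {A,C,G}; cost 1
[col 1] EGOP: children EGP:{A,C,G}, O:{C} ∩→ {C}; cost 0
[col 1] CEGOP: children C:{C}, EGOP:{C} ∩→ {C}; cost 0
[col 2] EG: children E:{C}, G:{T} ∪→ {C,T}; cost 1
[col 2] EGP: children EG:{C,T}, P:{A} ∪→ {A,C,T}; cost 1
[col 2] EGOP: children EGP:{A,C,T}, O:{G} ∪→ {A,C,G,T}; cost 1
[col 2] CEGOP: children C:{T}, EGOP:{A,C,G,T} ∩→ {T}; cost 0
[col 3] EG: children E:{A}, G:{G} ∪→ {A,G}; cost 1
[col 3] EGP: children EG:{A,G}, P:{T} ∪→ {A,G,T}; cost 1
[col 3] EGOP: children EGP:{A,G,T}, O:{T} ∩→ {T}; cost 0
[col 3] CEGOP: children C:{C}, EGOP:{T} ∪→ {C,T}; cost 1
[col 4] EG: children E:{A}, G:{G} ∪→ {A,G}; cost 1
[col 4] EGP: children EG:{A,G}, P:{A} ∩→ {A}; cost 0
[col 4] EGOP: children EGP:{A}, O:{T} ∪→ {A,T}; cost 1
[col 4] CEGOP: children C:{G}, EGOP:{A,T} ∪→ {A,G,T}; cost 1
[col 5] EG: children E:{A}, G:{T} ∪→ {A,T}; cost 1
[col 5] EGP: children EG:{A,T}, P:{G} ∪→ {A,G,T}; cost 1
[col 5] EGOP: children EGP:{A,G,T}, O:{G} ∩→ {G}; cost 0
[col 5] CEGOP: children C:{T}, EGOP:{G} ∪→ {G,T}; cost 1
[col 6] EG: children E:{A}, G:{C} ∪→ {A,C}; cost 1
[col 6] EGP: children EG:{A,C}, P:{A} ∩→ {A}; cost 0
[col 6] EGOP: children EGP:{A}, O:{C} ∪→ {A,C}; cost 1
[col 6] CEGOP: children C:{G}, EGOP:{A,C} ∪→ {A,C,G}; cost 1
[col 7] EG: children E:{T}, G:{A} ∪→ {A,T}; cost 1
[col 7] EGP: children EG:{A,T}, P:{C} ∪→ {A,C,T}; cost 1
[col 7] EGOP: children EGP:{A,C,T}, O:{T} ∩→ {T}; cost 0
[col 7] CEGOP: children C:{C}, EGOP:{T} ∪→ {C,T}; cost 1
per-site changes: [3, 2, 3, 3, 3, 3, 3, 3]; total = 23

23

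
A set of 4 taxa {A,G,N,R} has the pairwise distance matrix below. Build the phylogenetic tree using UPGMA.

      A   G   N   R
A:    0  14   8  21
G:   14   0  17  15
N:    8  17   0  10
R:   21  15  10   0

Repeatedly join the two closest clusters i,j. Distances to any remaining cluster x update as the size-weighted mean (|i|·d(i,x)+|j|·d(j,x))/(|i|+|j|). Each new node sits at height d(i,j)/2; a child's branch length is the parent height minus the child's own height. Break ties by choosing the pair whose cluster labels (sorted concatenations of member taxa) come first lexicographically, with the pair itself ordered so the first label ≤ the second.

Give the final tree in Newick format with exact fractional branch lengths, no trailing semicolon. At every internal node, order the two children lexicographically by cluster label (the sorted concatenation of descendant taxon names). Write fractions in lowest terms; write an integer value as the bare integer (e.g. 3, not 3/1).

1. join A+N (d=8) ⇒ AN; edges |A|=4, |N|=4
  updated: d(AN,G)=31/2, d(AN,R)=31/2
2. join G+R (d=15) ⇒ GR; edges |G|=15/2, |R|=15/2
  updated: d(AN,GR)=31/2
3. join AN+GR (d=31/2) ⇒ AGNR; edges |AN|=15/4, |GR|=1/4
final tree: ((A:4,N:4):15/4,(G:15/2,R:15/2):1/4)
total length: 27

((A:4,N:4):15/4,(G:15/2,R:15/2):1/4)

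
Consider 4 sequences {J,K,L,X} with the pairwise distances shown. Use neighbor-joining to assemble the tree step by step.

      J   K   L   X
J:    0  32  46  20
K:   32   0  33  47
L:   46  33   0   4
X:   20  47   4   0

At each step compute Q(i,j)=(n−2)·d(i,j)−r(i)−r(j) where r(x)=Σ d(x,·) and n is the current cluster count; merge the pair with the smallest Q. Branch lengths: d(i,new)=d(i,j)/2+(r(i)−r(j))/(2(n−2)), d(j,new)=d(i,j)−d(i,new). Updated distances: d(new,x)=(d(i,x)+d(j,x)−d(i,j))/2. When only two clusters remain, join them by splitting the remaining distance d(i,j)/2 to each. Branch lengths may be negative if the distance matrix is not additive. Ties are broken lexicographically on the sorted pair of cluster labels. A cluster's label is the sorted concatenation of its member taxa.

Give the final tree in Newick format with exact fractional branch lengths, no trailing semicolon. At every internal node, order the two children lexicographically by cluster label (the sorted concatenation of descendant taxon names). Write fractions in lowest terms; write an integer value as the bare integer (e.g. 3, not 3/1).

(((J:25/2,K:39/2):37/2,L:5):-1/2,X:-1/2)

1. join J+K (d=32, Q=-146) ⇒ JK; edges |J|=25/2, |K|=39/2
  updated: d(JK,L)=47/2, d(JK,X)=35/2
2. join JK+L (d=47/2, Q=-45) ⇒ JKL; edges |JK|=37/2, |L|=5
  updated: d(JKL,X)=-1
3. join JKL+X (d=-1) ⇒ JKLX; edges |JKL|=-1/2, |X|=-1/2
final tree: (((J:25/2,K:39/2):37/2,L:5):-1/2,X:-1/2)
total length: 109/2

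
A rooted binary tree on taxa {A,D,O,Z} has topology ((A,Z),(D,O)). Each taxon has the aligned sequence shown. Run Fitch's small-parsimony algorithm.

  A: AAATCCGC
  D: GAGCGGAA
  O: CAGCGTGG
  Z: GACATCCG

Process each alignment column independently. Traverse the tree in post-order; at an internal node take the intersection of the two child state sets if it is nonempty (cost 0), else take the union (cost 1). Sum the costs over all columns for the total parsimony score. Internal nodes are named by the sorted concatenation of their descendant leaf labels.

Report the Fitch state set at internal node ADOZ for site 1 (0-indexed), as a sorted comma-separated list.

A

AZ@0: {A} ∪ {G} = {A,G} (union, +1)
DO@0: {G} ∪ {C} = {C,G} (union, +1)
ADOZ@0: {A,G} ∩ {C,G} = {G} (intersection, +0)
AZ@1: {A} ∩ {A} = {A} (intersection, +0)
DO@1: {A} ∩ {A} = {A} (intersection, +0)
ADOZ@1: {A} ∩ {A} = {A} (intersection, +0)
AZ@2: {A} ∪ {C} = {A,C} (union, +1)
DO@2: {G} ∩ {G} = {G} (intersection, +0)
ADOZ@2: {A,C} ∪ {G} = {A,C,G} (union, +1)
AZ@3: {T} ∪ {A} = {A,T} (union, +1)
DO@3: {C} ∩ {C} = {C} (intersection, +0)
ADOZ@3: {A,T} ∪ {C} = {A,C,T} (union, +1)
AZ@4: {C} ∪ {T} = {C,T} (union, +1)
DO@4: {G} ∩ {G} = {G} (intersection, +0)
ADOZ@4: {C,T} ∪ {G} = {C,G,T} (union, +1)
AZ@5: {C} ∩ {C} = {C} (intersection, +0)
DO@5: {G} ∪ {T} = {G,T} (union, +1)
ADOZ@5: {C} ∪ {G,T} = {C,G,T} (union, +1)
AZ@6: {G} ∪ {C} = {C,G} (union, +1)
DO@6: {A} ∪ {G} = {A,G} (union, +1)
ADOZ@6: {C,G} ∩ {A,G} = {G} (intersection, +0)
AZ@7: {C} ∪ {G} = {C,G} (union, +1)
DO@7: {A} ∪ {G} = {A,G} (union, +1)
ADOZ@7: {C,G} ∩ {A,G} = {G} (intersection, +0)
per-site changes: [2, 0, 2, 2, 2, 2, 2, 2]; total = 14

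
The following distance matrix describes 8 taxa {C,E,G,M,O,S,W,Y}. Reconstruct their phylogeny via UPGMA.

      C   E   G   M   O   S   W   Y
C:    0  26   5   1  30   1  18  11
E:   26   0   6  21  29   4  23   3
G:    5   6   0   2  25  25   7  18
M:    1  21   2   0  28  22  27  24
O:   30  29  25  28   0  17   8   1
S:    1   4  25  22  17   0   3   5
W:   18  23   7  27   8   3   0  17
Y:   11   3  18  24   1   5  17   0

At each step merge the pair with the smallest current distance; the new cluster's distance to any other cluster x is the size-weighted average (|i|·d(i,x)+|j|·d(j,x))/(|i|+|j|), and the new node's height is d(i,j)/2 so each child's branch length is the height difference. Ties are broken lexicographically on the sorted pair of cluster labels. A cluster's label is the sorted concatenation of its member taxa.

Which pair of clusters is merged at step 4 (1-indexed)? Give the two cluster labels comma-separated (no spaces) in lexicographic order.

1. join C+M (d=1) ⇒ CM; edges |C|=1/2, |M|=1/2
  updated: d(CM,E)=47/2, d(CM,G)=7/2, d(CM,O)=29, d(CM,S)=23/2, d(CM,W)=45/2, d(CM,Y)=35/2
2. join O+Y (d=1) ⇒ OY; edges |O|=1/2, |Y|=1/2
  updated: d(CM,OY)=93/4, d(E,OY)=16, d(G,OY)=43/2, d(OY,S)=11, d(OY,W)=25/2
3. join S+W (d=3) ⇒ SW; edges |S|=3/2, |W|=3/2
  updated: d(CM,SW)=17, d(E,SW)=27/2, d(G,SW)=16, d(OY,SW)=47/4
4. join CM+G (d=7/2) ⇒ CGM; edges |CM|=5/4, |G|=7/4
  updated: d(CGM,E)=53/3, d(CGM,OY)=68/3, d(CGM,SW)=50/3
5. join OY+SW (d=47/4) ⇒ OSWY; edges |OY|=43/8, |SW|=35/8
  updated: d(CGM,OSWY)=59/3, d(E,OSWY)=59/4
6. join E+OSWY (d=59/4) ⇒ EOSWY; edges |E|=59/8, |OSWY|=3/2
  updated: d(CGM,EOSWY)=289/15
7. join CGM+EOSWY (d=289/15) ⇒ CEGMOSWY; edges |CGM|=473/60, |EOSWY|=271/120
final tree: (((C:1/2,M:1/2):5/4,G:7/4):473/60,(E:59/8,((O:1/2,Y:1/2):43/8,(S:3/2,W:3/2):35/8):3/2):271/120)
total length: 1103/30

CM,G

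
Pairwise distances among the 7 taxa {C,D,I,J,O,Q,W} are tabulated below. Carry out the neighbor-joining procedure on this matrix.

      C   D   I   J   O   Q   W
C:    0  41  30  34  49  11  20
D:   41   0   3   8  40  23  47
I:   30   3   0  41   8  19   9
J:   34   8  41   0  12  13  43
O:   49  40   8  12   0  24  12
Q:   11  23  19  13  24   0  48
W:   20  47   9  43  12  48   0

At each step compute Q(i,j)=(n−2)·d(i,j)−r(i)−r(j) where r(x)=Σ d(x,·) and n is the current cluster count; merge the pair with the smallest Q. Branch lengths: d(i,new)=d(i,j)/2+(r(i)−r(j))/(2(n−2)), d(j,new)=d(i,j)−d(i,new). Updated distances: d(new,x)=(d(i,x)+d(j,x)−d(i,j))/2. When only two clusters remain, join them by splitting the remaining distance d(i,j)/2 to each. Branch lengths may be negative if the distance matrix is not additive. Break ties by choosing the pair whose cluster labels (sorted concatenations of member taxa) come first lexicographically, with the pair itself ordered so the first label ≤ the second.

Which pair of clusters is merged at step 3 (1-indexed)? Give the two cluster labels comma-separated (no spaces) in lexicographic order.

1. join D+J (d=8, Q=-273) ⇒ DJ; edges |D|=51/10, |J|=29/10
  updated: d(C,DJ)=67/2, d(DJ,I)=18, d(DJ,O)=22, d(DJ,Q)=14, d(DJ,W)=41
2. join C+Q (d=11, Q=-431/2) ⇒ CQ; edges |C|=143/16, |Q|=33/16
  updated: d(CQ,DJ)=73/4, d(CQ,I)=19, d(CQ,O)=31, d(CQ,W)=57/2
3. join CQ+DJ (d=73/4, Q=-565/4) ⇒ CDJQ; edges |CQ|=209/24, |DJ|=229/24
  updated: d(CDJQ,I)=75/8, d(CDJQ,O)=139/8, d(CDJQ,W)=205/8
4. join CDJQ+I (d=75/8, Q=-60) ⇒ CDIJQ; edges |CDJQ|=179/16, |I|=-29/16
  updated: d(CDIJQ,O)=8, d(CDIJQ,W)=101/8
5. join CDIJQ+O (d=8, Q=-261/8) ⇒ CDIJOQ; edges |CDIJQ|=69/16, |O|=59/16
  updated: d(CDIJOQ,W)=133/16
6. join CDIJOQ+W (d=133/16) ⇒ CDIJOQW; edges |CDIJOQ|=133/32, |W|=133/32
final tree: (((((C:143/16,Q:33/16):209/24,(D:51/10,J:29/10):229/24):179/16,I:-29/16):69/16,O:59/16):133/32,W:133/32)
total length: 1007/16

CQ,DJ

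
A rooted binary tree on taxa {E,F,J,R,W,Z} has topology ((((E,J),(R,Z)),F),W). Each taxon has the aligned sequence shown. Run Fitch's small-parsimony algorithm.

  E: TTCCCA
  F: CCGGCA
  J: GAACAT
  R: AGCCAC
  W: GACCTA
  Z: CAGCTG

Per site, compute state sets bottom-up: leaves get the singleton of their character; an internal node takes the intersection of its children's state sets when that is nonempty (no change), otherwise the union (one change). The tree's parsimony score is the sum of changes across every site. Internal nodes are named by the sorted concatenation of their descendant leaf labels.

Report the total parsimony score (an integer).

18

site 0, node EJ: E={T} ∪ J={G} → {G,T} (+1)
site 0, node RZ: R={A} ∪ Z={C} → {A,C} (+1)
site 0, node EJRZ: EJ={G,T} ∪ RZ={A,C} → {A,C,G,T} (+1)
site 0, node EFJRZ: EJRZ={A,C,G,T} ∩ F={C} → {C} (+0)
site 0, node EFJRWZ: EFJRZ={C} ∪ W={G} → {C,G} (+1)
site 1, node EJ: E={T} ∪ J={A} → {A,T} (+1)
site 1, node RZ: R={G} ∪ Z={A} → {A,G} (+1)
site 1, node EJRZ: EJ={A,T} ∩ RZ={A,G} → {A} (+0)
site 1, node EFJRZ: EJRZ={A} ∪ F={C} → {A,C} (+1)
site 1, node EFJRWZ: EFJRZ={A,C} ∩ W={A} → {A} (+0)
site 2, node EJ: E={C} ∪ J={A} → {A,C} (+1)
site 2, node RZ: R={C} ∪ Z={G} → {C,G} (+1)
site 2, node EJRZ: EJ={A,C} ∩ RZ={C,G} → {C} (+0)
site 2, node EFJRZ: EJRZ={C} ∪ F={G} → {C,G} (+1)
site 2, node EFJRWZ: EFJRZ={C,G} ∩ W={C} → {C} (+0)
site 3, node EJ: E={C} ∩ J={C} → {C} (+0)
site 3, node RZ: R={C} ∩ Z={C} → {C} (+0)
site 3, node EJRZ: EJ={C} ∩ RZ={C} → {C} (+0)
site 3, node EFJRZ: EJRZ={C} ∪ F={G} → {C,G} (+1)
site 3, node EFJRWZ: EFJRZ={C,G} ∩ W={C} → {C} (+0)
site 4, node EJ: E={C} ∪ J={A} → {A,C} (+1)
site 4, node RZ: R={A} ∪ Z={T} → {A,T} (+1)
site 4, node EJRZ: EJ={A,C} ∩ RZ={A,T} → {A} (+0)
site 4, node EFJRZ: EJRZ={A} ∪ F={C} → {A,C} (+1)
site 4, node EFJRWZ: EFJRZ={A,C} ∪ W={T} → {A,C,T} (+1)
site 5, node EJ: E={A} ∪ J={T} → {A,T} (+1)
site 5, node RZ: R={C} ∪ Z={G} → {C,G} (+1)
site 5, node EJRZ: EJ={A,T} ∪ RZ={C,G} → {A,C,G,T} (+1)
site 5, node EFJRZ: EJRZ={A,C,G,T} ∩ F={A} → {A} (+0)
site 5, node EFJRWZ: EFJRZ={A} ∩ W={A} → {A} (+0)
per-site changes: [4, 3, 3, 1, 4, 3]; total = 18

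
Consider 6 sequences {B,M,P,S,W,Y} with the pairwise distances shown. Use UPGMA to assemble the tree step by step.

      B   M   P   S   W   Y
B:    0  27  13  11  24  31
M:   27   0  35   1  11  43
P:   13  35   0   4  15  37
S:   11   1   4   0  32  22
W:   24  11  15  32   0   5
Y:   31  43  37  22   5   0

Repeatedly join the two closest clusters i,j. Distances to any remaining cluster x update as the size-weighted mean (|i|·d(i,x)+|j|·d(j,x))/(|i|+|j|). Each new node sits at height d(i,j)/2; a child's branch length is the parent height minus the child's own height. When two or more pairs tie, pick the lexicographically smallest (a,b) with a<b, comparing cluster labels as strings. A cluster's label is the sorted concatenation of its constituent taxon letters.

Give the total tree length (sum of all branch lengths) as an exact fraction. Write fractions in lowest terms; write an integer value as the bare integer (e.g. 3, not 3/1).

1. join M+S (d=1) ⇒ MS; edges |M|=1/2, |S|=1/2
  updated: d(B,MS)=19, d(MS,P)=39/2, d(MS,W)=43/2, d(MS,Y)=65/2
2. join W+Y (d=5) ⇒ WY; edges |W|=5/2, |Y|=5/2
  updated: d(B,WY)=55/2, d(MS,WY)=27, d(P,WY)=26
3. join B+P (d=13) ⇒ BP; edges |B|=13/2, |P|=13/2
  updated: d(BP,MS)=77/4, d(BP,WY)=107/4
4. join BP+MS (d=77/4) ⇒ BMPS; edges |BP|=25/8, |MS|=73/8
  updated: d(BMPS,WY)=215/8
5. join BMPS+WY (d=215/8) ⇒ BMPSWY; edges |BMPS|=61/16, |WY|=175/16
final tree: (((B:13/2,P:13/2):25/8,(M:1/2,S:1/2):73/8):61/16,(W:5/2,Y:5/2):175/16)
total length: 46

46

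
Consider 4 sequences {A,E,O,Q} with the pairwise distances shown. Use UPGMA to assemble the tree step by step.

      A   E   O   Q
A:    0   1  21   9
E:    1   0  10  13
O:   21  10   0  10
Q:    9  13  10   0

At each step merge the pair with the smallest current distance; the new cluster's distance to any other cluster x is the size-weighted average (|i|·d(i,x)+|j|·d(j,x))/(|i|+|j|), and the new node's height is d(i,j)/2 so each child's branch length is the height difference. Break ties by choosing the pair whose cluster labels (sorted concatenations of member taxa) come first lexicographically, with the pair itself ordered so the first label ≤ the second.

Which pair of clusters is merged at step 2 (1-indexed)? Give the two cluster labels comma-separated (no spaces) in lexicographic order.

iteration 1: select A,E (d=1); attach at lengths (1/2, 1/2); label the merged cluster AE
  updated: d(AE,O)=31/2, d(AE,Q)=11
iteration 2: select O,Q (d=10); attach at lengths (5, 5); label the merged cluster OQ
  updated: d(AE,OQ)=53/4
iteration 3: select AE,OQ (d=53/4); attach at lengths (49/8, 13/8); label the merged cluster AEOQ
final tree: ((A:1/2,E:1/2):49/8,(O:5,Q:5):13/8)
total length: 75/4

O,Q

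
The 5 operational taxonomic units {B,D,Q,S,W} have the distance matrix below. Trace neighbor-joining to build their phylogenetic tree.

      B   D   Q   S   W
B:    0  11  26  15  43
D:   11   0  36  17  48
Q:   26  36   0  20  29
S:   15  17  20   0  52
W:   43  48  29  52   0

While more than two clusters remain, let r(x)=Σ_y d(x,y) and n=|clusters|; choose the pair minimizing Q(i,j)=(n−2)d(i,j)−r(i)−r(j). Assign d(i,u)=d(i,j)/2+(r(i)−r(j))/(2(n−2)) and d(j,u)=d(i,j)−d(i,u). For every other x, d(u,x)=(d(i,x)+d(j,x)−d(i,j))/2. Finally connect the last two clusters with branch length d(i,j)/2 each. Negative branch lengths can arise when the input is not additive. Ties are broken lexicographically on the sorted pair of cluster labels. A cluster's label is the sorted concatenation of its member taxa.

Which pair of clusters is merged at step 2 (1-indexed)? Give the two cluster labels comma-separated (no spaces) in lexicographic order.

B,D

1. join Q+W (d=29, Q=-196) ⇒ QW; edges |Q|=13/3, |W|=74/3
  updated: d(B,QW)=20, d(D,QW)=55/2, d(QW,S)=43/2
2. join B+D (d=11, Q=-159/2) ⇒ BD; edges |B|=25/8, |D|=63/8
  updated: d(BD,QW)=73/4, d(BD,S)=21/2
3. join BD+QW (d=73/4, Q=-201/4) ⇒ BDQW; edges |BD|=29/8, |QW|=117/8
  updated: d(BDQW,S)=55/8
4. join BDQW+S (d=55/8) ⇒ BDQSW; edges |BDQW|=55/16, |S|=55/16
final tree: (((B:25/8,D:63/8):29/8,(Q:13/3,W:74/3):117/8):55/16,S:55/16)
total length: 521/8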